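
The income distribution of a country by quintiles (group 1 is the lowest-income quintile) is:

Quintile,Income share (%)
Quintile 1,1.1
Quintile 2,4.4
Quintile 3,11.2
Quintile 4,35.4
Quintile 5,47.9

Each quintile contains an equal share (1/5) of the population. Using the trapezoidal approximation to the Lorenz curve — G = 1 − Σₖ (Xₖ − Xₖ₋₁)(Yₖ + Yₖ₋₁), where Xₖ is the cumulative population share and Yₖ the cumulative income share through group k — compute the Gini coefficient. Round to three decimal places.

0.498

Cumulative income shares Yₖ: 0.0110, 0.0550, 0.1670, 0.5210, 1.0000
Σ (Xₖ−Xₖ₋₁)(Yₖ+Yₖ₋₁) = (1/5)(0.0110+0.0000) + (1/5)(0.0550+0.0110) + (1/5)(0.1670+0.0550) + (1/5)(0.5210+0.1670) + (1/5)(1.0000+0.5210)
  = 0.0022 + 0.0132 + 0.0444 + 0.1376 + 0.3042 = 0.5016
G = 1 − 0.5016 = 0.4984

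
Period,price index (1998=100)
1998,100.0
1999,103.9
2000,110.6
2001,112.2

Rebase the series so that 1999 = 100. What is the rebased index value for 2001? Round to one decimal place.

Rebased(2001) = 112.2 / 103.9 × 100 = 107.9885

108.0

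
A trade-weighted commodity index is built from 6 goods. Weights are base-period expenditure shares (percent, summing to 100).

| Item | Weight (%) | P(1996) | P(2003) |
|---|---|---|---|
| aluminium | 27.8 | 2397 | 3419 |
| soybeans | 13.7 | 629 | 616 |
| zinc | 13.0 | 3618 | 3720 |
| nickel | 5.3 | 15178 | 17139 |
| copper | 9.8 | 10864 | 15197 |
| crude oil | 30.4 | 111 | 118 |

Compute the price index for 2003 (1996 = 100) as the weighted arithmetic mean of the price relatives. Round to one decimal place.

aluminium: 27.8 × (3419/2397) = 27.8 × 1.426366 = 39.6530
soybeans: 13.7 × (616/629) = 13.7 × 0.979332 = 13.4169
zinc: 13.0 × (3720/3618) = 13.0 × 1.028192 = 13.3665
nickel: 5.3 × (17139/15178) = 5.3 × 1.129200 = 5.9848
copper: 9.8 × (15197/10864) = 9.8 × 1.398840 = 13.7086
crude oil: 30.4 × (118/111) = 30.4 × 1.063063 = 32.3171
Index = Σ wᵢ·(p₁ᵢ/p₀ᵢ) = 39.6530 + 13.4169 + 13.3665 + 5.9848 + 13.7086 + 32.3171 = 118.4468

118.4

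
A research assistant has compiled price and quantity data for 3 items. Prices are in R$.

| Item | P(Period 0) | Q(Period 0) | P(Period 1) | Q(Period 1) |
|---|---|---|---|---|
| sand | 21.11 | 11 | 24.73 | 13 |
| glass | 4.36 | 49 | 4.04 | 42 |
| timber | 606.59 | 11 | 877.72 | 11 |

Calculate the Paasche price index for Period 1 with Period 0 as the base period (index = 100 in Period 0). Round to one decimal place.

Paasche price index uses current-period quantities as weights.
ΣP(Period 1)·Q(Period 1) = 24.73×13 + 4.04×42 + 877.72×11 = 321.49 + 169.68 + 9654.92 = 10146.09
ΣP(Period 0)·Q(Period 1) = 21.11×13 + 4.36×42 + 606.59×11 = 274.43 + 183.12 + 6672.49 = 7130.04
Index = 10146.09 / 7130.04 × 100 = 142.3006

142.3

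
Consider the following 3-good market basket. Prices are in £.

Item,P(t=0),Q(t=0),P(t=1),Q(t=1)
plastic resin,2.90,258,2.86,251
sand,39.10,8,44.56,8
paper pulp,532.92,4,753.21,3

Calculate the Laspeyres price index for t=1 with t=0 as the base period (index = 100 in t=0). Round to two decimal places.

Laspeyres price index uses base-period quantities as weights.
ΣP(t=1)·Q(t=0) = 2.86×258 + 44.56×8 + 753.21×4 = 737.88 + 356.48 + 3012.84 = 4107.2
ΣP(t=0)·Q(t=0) = 2.90×258 + 39.10×8 + 532.92×4 = 748.2 + 312.8 + 2131.68 = 3192.68
Index = 4107.2 / 3192.68 × 100 = 128.6443

128.64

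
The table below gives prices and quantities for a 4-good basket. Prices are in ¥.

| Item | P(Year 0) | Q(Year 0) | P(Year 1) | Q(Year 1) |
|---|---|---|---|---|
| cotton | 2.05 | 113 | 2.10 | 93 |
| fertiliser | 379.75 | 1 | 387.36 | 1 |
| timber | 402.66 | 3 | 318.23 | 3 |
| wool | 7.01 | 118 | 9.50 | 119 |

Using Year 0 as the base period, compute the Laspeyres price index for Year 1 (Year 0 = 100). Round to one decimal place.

102.0

Laspeyres price index uses base-period quantities as weights.
ΣP(Year 1)·Q(Year 0) = 2.10×113 + 387.36×1 + 318.23×3 + 9.50×118 = 237.3 + 387.36 + 954.69 + 1121 = 2700.35
ΣP(Year 0)·Q(Year 0) = 2.05×113 + 379.75×1 + 402.66×3 + 7.01×118 = 231.65 + 379.75 + 1207.98 + 827.18 = 2646.56
Index = 2700.35 / 2646.56 × 100 = 102.0324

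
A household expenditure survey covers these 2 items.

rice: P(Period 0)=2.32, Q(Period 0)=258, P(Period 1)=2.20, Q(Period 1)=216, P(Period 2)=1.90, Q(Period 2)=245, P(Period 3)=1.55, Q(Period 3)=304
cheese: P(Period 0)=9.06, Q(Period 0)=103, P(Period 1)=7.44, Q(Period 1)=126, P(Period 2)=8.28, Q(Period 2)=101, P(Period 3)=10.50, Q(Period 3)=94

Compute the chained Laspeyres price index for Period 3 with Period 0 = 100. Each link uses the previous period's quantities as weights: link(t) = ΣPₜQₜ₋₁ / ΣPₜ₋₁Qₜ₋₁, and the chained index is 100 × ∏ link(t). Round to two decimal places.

99.15

Link Period 0→Period 1:
ΣP(Period 1)Q(Period 0) = 2.20×258 + 7.44×103 = 567.6 + 766.32 = 1333.92
ΣP(Period 0)Q(Period 0) = 2.32×258 + 9.06×103 = 598.56 + 933.18 = 1531.74
link = 1333.92/1531.74 = 0.870853
Link Period 1→Period 2:
ΣP(Period 2)Q(Period 1) = 1.90×216 + 8.28×126 = 410.4 + 1043.28 = 1453.68
ΣP(Period 1)Q(Period 1) = 2.20×216 + 7.44×126 = 475.2 + 937.44 = 1412.64
link = 1453.68/1412.64 = 1.029052
Link Period 2→Period 3:
ΣP(Period 3)Q(Period 2) = 1.55×245 + 10.50×101 = 379.75 + 1060.5 = 1440.25
ΣP(Period 2)Q(Period 2) = 1.90×245 + 8.28×101 = 465.5 + 836.28 = 1301.78
link = 1440.25/1301.78 = 1.106370
Chained index = 100 × 0.870853 × 1.029052 × 1.106370 = 99.1476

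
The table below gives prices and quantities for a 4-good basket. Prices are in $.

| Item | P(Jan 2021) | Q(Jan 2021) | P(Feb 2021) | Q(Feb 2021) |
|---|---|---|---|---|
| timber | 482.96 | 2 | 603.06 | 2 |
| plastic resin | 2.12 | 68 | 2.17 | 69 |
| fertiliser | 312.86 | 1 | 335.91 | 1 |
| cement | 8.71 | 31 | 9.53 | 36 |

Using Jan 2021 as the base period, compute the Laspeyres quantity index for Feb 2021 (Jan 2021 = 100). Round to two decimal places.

102.70

Laspeyres quantity index uses base-period prices as weights.
ΣP(Jan 2021)·Q(Feb 2021) = 482.96×2 + 2.12×69 + 312.86×1 + 8.71×36 = 965.92 + 146.28 + 312.86 + 313.56 = 1738.62
ΣP(Jan 2021)·Q(Jan 2021) = 482.96×2 + 2.12×68 + 312.86×1 + 8.71×31 = 965.92 + 144.16 + 312.86 + 270.01 = 1692.95
Index = 1738.62 / 1692.95 × 100 = 102.6977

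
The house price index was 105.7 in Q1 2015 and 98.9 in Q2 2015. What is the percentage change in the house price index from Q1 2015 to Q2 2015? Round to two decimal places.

Change = (98.9 − 105.7) / 105.7 × 100
       = -6.8 / 105.7 × 100 = -6.4333%

-6.43%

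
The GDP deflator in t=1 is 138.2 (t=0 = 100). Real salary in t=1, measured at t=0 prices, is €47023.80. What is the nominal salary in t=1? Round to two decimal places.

64986.89

Nominal = Real × (Index/100) = 47023.80 × (138.2/100)
        = 47023.80 × 1.382 = 64986.8916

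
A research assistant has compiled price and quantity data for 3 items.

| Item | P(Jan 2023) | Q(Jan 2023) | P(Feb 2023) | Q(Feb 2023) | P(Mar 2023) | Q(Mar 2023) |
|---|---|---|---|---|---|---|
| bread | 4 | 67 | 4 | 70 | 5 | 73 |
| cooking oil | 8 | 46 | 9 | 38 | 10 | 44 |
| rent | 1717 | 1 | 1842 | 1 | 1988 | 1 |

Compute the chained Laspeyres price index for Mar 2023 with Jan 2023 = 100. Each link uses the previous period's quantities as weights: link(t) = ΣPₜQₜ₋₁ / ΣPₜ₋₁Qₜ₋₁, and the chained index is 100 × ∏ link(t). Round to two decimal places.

Link Jan 2023→Feb 2023:
ΣP(Feb 2023)Q(Jan 2023) = 4×67 + 9×46 + 1842×1 = 268 + 414 + 1842 = 2524
ΣP(Jan 2023)Q(Jan 2023) = 4×67 + 8×46 + 1717×1 = 268 + 368 + 1717 = 2353
link = 2524/2353 = 1.072673
Link Feb 2023→Mar 2023:
ΣP(Mar 2023)Q(Feb 2023) = 5×70 + 10×38 + 1988×1 = 350 + 380 + 1988 = 2718
ΣP(Feb 2023)Q(Feb 2023) = 4×70 + 9×38 + 1842×1 = 280 + 342 + 1842 = 2464
link = 2718/2464 = 1.103084
Chained index = 100 × 1.072673 × 1.103084 = 118.3249

118.32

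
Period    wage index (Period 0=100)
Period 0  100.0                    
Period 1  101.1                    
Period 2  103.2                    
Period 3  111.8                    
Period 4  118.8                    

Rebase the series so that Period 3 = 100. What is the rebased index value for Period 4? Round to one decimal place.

106.3

Rebased(Period 4) = 118.8 / 111.8 × 100 = 106.2612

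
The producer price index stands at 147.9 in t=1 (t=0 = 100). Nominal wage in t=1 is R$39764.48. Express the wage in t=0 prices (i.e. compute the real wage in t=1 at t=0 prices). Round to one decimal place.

Real = Nominal ÷ (Index/100) = 39764.48 ÷ (147.9/100)
     = 39764.48 ÷ 1.479 = 26886.0581

26886.1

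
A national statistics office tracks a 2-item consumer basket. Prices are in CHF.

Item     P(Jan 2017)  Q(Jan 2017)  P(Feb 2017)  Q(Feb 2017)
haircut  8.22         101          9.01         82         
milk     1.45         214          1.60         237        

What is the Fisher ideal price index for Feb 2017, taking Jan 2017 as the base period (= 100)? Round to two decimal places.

109.83

Laspeyres component (base-period weights):
ΣP(Feb 2017)Q(Jan 2017) = 9.01×101 + 1.60×214 = 910.01 + 342.4 = 1252.41
ΣP(Jan 2017)Q(Jan 2017) = 8.22×101 + 1.45×214 = 830.22 + 310.3 = 1140.52
L = 1252.41 / 1140.52 × 100 = 109.8104
Paasche component (current-period weights):
ΣP(Feb 2017)Q(Feb 2017) = 9.01×82 + 1.60×237 = 738.82 + 379.2 = 1118.02
ΣP(Jan 2017)Q(Feb 2017) = 8.22×82 + 1.45×237 = 674.04 + 343.65 = 1017.69
P = 1118.02 / 1017.69 × 100 = 109.8586
Fisher = √(L × P) = √(109.8104 × 109.8586) = 109.8345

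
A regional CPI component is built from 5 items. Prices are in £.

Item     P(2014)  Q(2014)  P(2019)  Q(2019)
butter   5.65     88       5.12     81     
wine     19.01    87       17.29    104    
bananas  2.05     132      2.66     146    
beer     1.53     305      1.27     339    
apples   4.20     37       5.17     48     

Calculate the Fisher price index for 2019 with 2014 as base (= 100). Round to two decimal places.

94.86

Laspeyres component (base-period weights):
ΣP(2019)Q(2014) = 5.12×88 + 17.29×87 + 2.66×132 + 1.27×305 + 5.17×37 = 450.56 + 1504.23 + 351.12 + 387.35 + 191.29 = 2884.55
ΣP(2014)Q(2014) = 5.65×88 + 19.01×87 + 2.05×132 + 1.53×305 + 4.20×37 = 497.2 + 1653.87 + 270.6 + 466.65 + 155.4 = 3043.72
L = 2884.55 / 3043.72 × 100 = 94.7705
Paasche component (current-period weights):
ΣP(2019)Q(2019) = 5.12×81 + 17.29×104 + 2.66×146 + 1.27×339 + 5.17×48 = 414.72 + 1798.16 + 388.36 + 430.53 + 248.16 = 3279.93
ΣP(2014)Q(2019) = 5.65×81 + 19.01×104 + 2.05×146 + 1.53×339 + 4.20×48 = 457.65 + 1977.04 + 299.3 + 518.67 + 201.6 = 3454.26
P = 3279.93 / 3454.26 × 100 = 94.9532
Fisher = √(L × P) = √(94.7705 × 94.9532) = 94.8618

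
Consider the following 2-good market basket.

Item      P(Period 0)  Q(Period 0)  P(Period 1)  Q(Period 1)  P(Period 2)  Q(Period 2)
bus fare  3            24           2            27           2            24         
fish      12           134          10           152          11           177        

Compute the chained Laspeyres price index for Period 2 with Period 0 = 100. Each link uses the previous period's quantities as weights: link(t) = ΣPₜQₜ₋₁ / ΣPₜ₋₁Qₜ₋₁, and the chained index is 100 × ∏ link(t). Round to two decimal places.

90.60

Link Period 0→Period 1:
ΣP(Period 1)Q(Period 0) = 2×24 + 10×134 = 48 + 1340 = 1388
ΣP(Period 0)Q(Period 0) = 3×24 + 12×134 = 72 + 1608 = 1680
link = 1388/1680 = 0.826190
Link Period 1→Period 2:
ΣP(Period 2)Q(Period 1) = 2×27 + 11×152 = 54 + 1672 = 1726
ΣP(Period 1)Q(Period 1) = 2×27 + 10×152 = 54 + 1520 = 1574
link = 1726/1574 = 1.096569
Chained index = 100 × 0.826190 × 1.096569 = 90.5975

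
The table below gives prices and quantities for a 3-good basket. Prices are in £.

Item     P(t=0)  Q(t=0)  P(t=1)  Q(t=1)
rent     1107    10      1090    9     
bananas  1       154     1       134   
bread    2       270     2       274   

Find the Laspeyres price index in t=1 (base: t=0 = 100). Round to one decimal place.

98.6

Laspeyres price index uses base-period quantities as weights.
ΣP(t=1)·Q(t=0) = 1090×10 + 1×154 + 2×270 = 10900 + 154 + 540 = 11594
ΣP(t=0)·Q(t=0) = 1107×10 + 1×154 + 2×270 = 11070 + 154 + 540 = 11764
Index = 11594 / 11764 × 100 = 98.5549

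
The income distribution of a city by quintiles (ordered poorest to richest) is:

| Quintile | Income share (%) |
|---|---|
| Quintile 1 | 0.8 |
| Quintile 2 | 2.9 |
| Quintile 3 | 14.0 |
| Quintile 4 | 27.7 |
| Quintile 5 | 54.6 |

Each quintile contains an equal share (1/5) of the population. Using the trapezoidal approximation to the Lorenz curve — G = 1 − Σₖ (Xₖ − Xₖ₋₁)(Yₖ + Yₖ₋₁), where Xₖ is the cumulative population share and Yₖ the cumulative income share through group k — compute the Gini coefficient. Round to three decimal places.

Cumulative income shares Yₖ: 0.0080, 0.0370, 0.1770, 0.4540, 1.0000
Σ (Xₖ−Xₖ₋₁)(Yₖ+Yₖ₋₁) = (1/5)(0.0080+0.0000) + (1/5)(0.0370+0.0080) + (1/5)(0.1770+0.0370) + (1/5)(0.4540+0.1770) + (1/5)(1.0000+0.4540)
  = 0.0016 + 0.0090 + 0.0428 + 0.1262 + 0.2908 = 0.4704
G = 1 − 0.4704 = 0.5296

0.530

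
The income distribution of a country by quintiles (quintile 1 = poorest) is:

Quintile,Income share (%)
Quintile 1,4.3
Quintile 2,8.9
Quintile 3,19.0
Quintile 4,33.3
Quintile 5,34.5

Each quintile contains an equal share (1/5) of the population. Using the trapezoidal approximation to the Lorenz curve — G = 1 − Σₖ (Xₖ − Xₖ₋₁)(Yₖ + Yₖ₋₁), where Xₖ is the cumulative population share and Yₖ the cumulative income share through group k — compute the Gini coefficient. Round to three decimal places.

Cumulative income shares Yₖ: 0.0430, 0.1320, 0.3220, 0.6550, 1.0000
Σ (Xₖ−Xₖ₋₁)(Yₖ+Yₖ₋₁) = (1/5)(0.0430+0.0000) + (1/5)(0.1320+0.0430) + (1/5)(0.3220+0.1320) + (1/5)(0.6550+0.3220) + (1/5)(1.0000+0.6550)
  = 0.0086 + 0.0350 + 0.0908 + 0.1954 + 0.3310 = 0.6608
G = 1 − 0.6608 = 0.3392

0.339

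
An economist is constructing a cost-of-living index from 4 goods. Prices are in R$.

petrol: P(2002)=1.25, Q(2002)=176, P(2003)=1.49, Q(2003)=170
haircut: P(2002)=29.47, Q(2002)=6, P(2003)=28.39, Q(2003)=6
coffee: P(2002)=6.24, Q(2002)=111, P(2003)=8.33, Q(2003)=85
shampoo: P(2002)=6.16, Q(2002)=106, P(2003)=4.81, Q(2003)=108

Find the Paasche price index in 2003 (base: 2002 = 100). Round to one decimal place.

104.2

Paasche price index uses current-period quantities as weights.
ΣP(2003)·Q(2003) = 1.49×170 + 28.39×6 + 8.33×85 + 4.81×108 = 253.3 + 170.34 + 708.05 + 519.48 = 1651.17
ΣP(2002)·Q(2003) = 1.25×170 + 29.47×6 + 6.24×85 + 6.16×108 = 212.5 + 176.82 + 530.4 + 665.28 = 1585
Index = 1651.17 / 1585 × 100 = 104.1748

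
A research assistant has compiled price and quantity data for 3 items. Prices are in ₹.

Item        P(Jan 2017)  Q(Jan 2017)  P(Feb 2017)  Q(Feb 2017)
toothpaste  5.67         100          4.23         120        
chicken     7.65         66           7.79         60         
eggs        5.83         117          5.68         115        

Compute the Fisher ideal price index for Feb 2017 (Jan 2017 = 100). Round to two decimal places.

Laspeyres component (base-period weights):
ΣP(Feb 2017)Q(Jan 2017) = 4.23×100 + 7.79×66 + 5.68×117 = 423 + 514.14 + 664.56 = 1601.7
ΣP(Jan 2017)Q(Jan 2017) = 5.67×100 + 7.65×66 + 5.83×117 = 567 + 504.9 + 682.11 = 1754.01
L = 1601.7 / 1754.01 × 100 = 91.3165
Paasche component (current-period weights):
ΣP(Feb 2017)Q(Feb 2017) = 4.23×120 + 7.79×60 + 5.68×115 = 507.6 + 467.4 + 653.2 = 1628.2
ΣP(Jan 2017)Q(Feb 2017) = 5.67×120 + 7.65×60 + 5.83×115 = 680.4 + 459 + 670.45 = 1809.85
P = 1628.2 / 1809.85 × 100 = 89.9633
Fisher = √(L × P) = √(91.3165 × 89.9633) = 90.6373

90.64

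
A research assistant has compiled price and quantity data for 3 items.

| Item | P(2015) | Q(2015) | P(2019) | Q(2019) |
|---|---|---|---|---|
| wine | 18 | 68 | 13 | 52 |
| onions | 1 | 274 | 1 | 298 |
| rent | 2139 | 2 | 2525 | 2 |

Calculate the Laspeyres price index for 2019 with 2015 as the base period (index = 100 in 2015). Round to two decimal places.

107.48

Laspeyres price index uses base-period quantities as weights.
ΣP(2019)·Q(2015) = 13×68 + 1×274 + 2525×2 = 884 + 274 + 5050 = 6208
ΣP(2015)·Q(2015) = 18×68 + 1×274 + 2139×2 = 1224 + 274 + 4278 = 5776
Index = 6208 / 5776 × 100 = 107.4792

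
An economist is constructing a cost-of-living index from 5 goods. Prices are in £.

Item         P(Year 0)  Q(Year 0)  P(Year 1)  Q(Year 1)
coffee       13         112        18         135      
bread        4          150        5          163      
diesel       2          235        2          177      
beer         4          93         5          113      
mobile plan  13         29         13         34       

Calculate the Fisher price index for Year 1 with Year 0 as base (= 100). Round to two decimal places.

125.27

Laspeyres component (base-period weights):
ΣP(Year 1)Q(Year 0) = 18×112 + 5×150 + 2×235 + 5×93 + 13×29 = 2016 + 750 + 470 + 465 + 377 = 4078
ΣP(Year 0)Q(Year 0) = 13×112 + 4×150 + 2×235 + 4×93 + 13×29 = 1456 + 600 + 470 + 372 + 377 = 3275
L = 4078 / 3275 × 100 = 124.5191
Paasche component (current-period weights):
ΣP(Year 1)Q(Year 1) = 18×135 + 5×163 + 2×177 + 5×113 + 13×34 = 2430 + 815 + 354 + 565 + 442 = 4606
ΣP(Year 0)Q(Year 1) = 13×135 + 4×163 + 2×177 + 4×113 + 13×34 = 1755 + 652 + 354 + 452 + 442 = 3655
P = 4606 / 3655 × 100 = 126.0192
Fisher = √(L × P) = √(124.5191 × 126.0192) = 125.2669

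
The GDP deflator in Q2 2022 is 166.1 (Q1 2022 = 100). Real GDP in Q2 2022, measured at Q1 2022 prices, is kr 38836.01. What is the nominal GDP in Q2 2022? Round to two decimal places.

64506.61

Nominal = Real × (Index/100) = 38836.01 × (166.1/100)
        = 38836.01 × 1.661 = 64506.6126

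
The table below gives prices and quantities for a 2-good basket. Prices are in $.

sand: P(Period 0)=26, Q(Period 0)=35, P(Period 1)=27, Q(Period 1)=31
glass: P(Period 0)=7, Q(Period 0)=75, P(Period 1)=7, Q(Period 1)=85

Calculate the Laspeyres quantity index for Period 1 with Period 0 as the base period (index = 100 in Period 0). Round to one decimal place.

Laspeyres quantity index uses base-period prices as weights.
ΣP(Period 0)·Q(Period 1) = 26×31 + 7×85 = 806 + 595 = 1401
ΣP(Period 0)·Q(Period 0) = 26×35 + 7×75 = 910 + 525 = 1435
Index = 1401 / 1435 × 100 = 97.6307

97.6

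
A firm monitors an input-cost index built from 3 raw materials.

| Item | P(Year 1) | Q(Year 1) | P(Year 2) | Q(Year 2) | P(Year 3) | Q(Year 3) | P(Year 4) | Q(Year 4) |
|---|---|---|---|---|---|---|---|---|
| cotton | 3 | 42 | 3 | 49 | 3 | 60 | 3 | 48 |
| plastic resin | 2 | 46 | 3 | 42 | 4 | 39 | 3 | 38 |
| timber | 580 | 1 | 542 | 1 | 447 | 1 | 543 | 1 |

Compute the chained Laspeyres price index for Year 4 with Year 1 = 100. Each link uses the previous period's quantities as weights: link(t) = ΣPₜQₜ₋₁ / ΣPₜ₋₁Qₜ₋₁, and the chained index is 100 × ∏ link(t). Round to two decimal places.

Link Year 1→Year 2:
ΣP(Year 2)Q(Year 1) = 3×42 + 3×46 + 542×1 = 126 + 138 + 542 = 806
ΣP(Year 1)Q(Year 1) = 3×42 + 2×46 + 580×1 = 126 + 92 + 580 = 798
link = 806/798 = 1.010025
Link Year 2→Year 3:
ΣP(Year 3)Q(Year 2) = 3×49 + 4×42 + 447×1 = 147 + 168 + 447 = 762
ΣP(Year 2)Q(Year 2) = 3×49 + 3×42 + 542×1 = 147 + 126 + 542 = 815
link = 762/815 = 0.934969
Link Year 3→Year 4:
ΣP(Year 4)Q(Year 3) = 3×60 + 3×39 + 543×1 = 180 + 117 + 543 = 840
ΣP(Year 3)Q(Year 3) = 3×60 + 4×39 + 447×1 = 180 + 156 + 447 = 783
link = 840/783 = 1.072797
Chained index = 100 × 1.010025 × 0.934969 × 1.072797 = 101.3088

101.31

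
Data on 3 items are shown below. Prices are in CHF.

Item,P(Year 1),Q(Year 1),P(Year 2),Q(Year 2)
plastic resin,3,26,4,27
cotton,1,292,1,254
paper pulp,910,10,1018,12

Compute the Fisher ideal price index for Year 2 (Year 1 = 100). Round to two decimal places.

Laspeyres component (base-period weights):
ΣP(Year 2)Q(Year 1) = 4×26 + 1×292 + 1018×10 = 104 + 292 + 10180 = 10576
ΣP(Year 1)Q(Year 1) = 3×26 + 1×292 + 910×10 = 78 + 292 + 9100 = 9470
L = 10576 / 9470 × 100 = 111.6790
Paasche component (current-period weights):
ΣP(Year 2)Q(Year 2) = 4×27 + 1×254 + 1018×12 = 108 + 254 + 12216 = 12578
ΣP(Year 1)Q(Year 2) = 3×27 + 1×254 + 910×12 = 81 + 254 + 10920 = 11255
P = 12578 / 11255 × 100 = 111.7548
Fisher = √(L × P) = √(111.6790 × 111.7548) = 111.7169

111.72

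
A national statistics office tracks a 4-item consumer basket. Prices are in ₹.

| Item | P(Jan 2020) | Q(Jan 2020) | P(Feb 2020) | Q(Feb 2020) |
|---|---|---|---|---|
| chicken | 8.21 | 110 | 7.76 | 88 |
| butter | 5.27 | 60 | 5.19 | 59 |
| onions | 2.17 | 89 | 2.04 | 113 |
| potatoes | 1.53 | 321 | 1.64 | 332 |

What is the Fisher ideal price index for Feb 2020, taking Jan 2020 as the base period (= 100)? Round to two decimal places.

Laspeyres component (base-period weights):
ΣP(Feb 2020)Q(Jan 2020) = 7.76×110 + 5.19×60 + 2.04×89 + 1.64×321 = 853.6 + 311.4 + 181.56 + 526.44 = 1873
ΣP(Jan 2020)Q(Jan 2020) = 8.21×110 + 5.27×60 + 2.17×89 + 1.53×321 = 903.1 + 316.2 + 193.13 + 491.13 = 1903.56
L = 1873 / 1903.56 × 100 = 98.3946
Paasche component (current-period weights):
ΣP(Feb 2020)Q(Feb 2020) = 7.76×88 + 5.19×59 + 2.04×113 + 1.64×332 = 682.88 + 306.21 + 230.52 + 544.48 = 1764.09
ΣP(Jan 2020)Q(Feb 2020) = 8.21×88 + 5.27×59 + 2.17×113 + 1.53×332 = 722.48 + 310.93 + 245.21 + 507.96 = 1786.58
P = 1764.09 / 1786.58 × 100 = 98.7412
Fisher = √(L × P) = √(98.3946 × 98.7412) = 98.5677

98.57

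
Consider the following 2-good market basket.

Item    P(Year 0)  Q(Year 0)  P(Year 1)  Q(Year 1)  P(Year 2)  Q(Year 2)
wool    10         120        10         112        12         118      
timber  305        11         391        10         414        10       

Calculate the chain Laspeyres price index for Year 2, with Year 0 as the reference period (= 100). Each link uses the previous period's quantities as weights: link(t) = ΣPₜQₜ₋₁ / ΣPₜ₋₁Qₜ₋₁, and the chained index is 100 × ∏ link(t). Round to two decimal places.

Link Year 0→Year 1:
ΣP(Year 1)Q(Year 0) = 10×120 + 391×11 = 1200 + 4301 = 5501
ΣP(Year 0)Q(Year 0) = 10×120 + 305×11 = 1200 + 3355 = 4555
link = 5501/4555 = 1.207684
Link Year 1→Year 2:
ΣP(Year 2)Q(Year 1) = 12×112 + 414×10 = 1344 + 4140 = 5484
ΣP(Year 1)Q(Year 1) = 10×112 + 391×10 = 1120 + 3910 = 5030
link = 5484/5030 = 1.090258
Chained index = 100 × 1.207684 × 1.090258 = 131.6688

131.67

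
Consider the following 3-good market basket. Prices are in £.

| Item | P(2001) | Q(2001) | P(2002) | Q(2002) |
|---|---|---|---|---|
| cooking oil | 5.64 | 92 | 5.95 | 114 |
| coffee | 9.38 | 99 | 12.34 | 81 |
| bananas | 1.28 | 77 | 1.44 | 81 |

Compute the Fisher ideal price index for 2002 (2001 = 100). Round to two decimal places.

120.35

Laspeyres component (base-period weights):
ΣP(2002)Q(2001) = 5.95×92 + 12.34×99 + 1.44×77 = 547.4 + 1221.66 + 110.88 = 1879.94
ΣP(2001)Q(2001) = 5.64×92 + 9.38×99 + 1.28×77 = 518.88 + 928.62 + 98.56 = 1546.06
L = 1879.94 / 1546.06 × 100 = 121.5955
Paasche component (current-period weights):
ΣP(2002)Q(2002) = 5.95×114 + 12.34×81 + 1.44×81 = 678.3 + 999.54 + 116.64 = 1794.48
ΣP(2001)Q(2002) = 5.64×114 + 9.38×81 + 1.28×81 = 642.96 + 759.78 + 103.68 = 1506.42
P = 1794.48 / 1506.42 × 100 = 119.1222
Fisher = √(L × P) = √(121.5955 × 119.1222) = 120.3525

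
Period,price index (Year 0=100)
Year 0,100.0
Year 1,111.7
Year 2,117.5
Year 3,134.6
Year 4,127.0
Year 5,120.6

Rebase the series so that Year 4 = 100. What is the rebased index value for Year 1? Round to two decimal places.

Rebased(Year 1) = 111.7 / 127.0 × 100 = 87.9528

87.95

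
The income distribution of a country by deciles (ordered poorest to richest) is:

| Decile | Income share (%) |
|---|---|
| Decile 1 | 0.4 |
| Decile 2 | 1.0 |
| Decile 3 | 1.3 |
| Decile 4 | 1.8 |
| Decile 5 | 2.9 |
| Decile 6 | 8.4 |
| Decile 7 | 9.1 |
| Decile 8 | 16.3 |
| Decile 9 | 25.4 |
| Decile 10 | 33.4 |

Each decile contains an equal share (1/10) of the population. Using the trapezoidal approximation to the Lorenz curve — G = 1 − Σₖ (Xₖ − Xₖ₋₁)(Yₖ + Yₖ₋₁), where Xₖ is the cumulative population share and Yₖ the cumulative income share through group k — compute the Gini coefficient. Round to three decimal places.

Cumulative income shares Yₖ: 0.0040, 0.0140, 0.0270, 0.0450, 0.0740, 0.1580, 0.2490, 0.4120, 0.6660, 1.0000
Σ (Xₖ−Xₖ₋₁)(Yₖ+Yₖ₋₁) = (1/10)(0.0040+0.0000) + (1/10)(0.0140+0.0040) + (1/10)(0.0270+0.0140) + (1/10)(0.0450+0.0270) + (1/10)(0.0740+0.0450) + (1/10)(0.1580+0.0740) + (1/10)(0.2490+0.1580) + (1/10)(0.4120+0.2490) + (1/10)(0.6660+0.4120) + (1/10)(1.0000+0.6660)
  = 0.0004 + 0.0018 + 0.0041 + 0.0072 + 0.0119 + 0.0232 + 0.0407 + 0.0661 + 0.1078 + 0.1666 = 0.4298
G = 1 − 0.4298 = 0.5702

0.570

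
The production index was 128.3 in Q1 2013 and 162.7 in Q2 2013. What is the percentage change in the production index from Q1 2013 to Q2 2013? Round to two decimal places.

Change = (162.7 − 128.3) / 128.3 × 100
       = 34.4 / 128.3 × 100 = 26.8122%

26.81%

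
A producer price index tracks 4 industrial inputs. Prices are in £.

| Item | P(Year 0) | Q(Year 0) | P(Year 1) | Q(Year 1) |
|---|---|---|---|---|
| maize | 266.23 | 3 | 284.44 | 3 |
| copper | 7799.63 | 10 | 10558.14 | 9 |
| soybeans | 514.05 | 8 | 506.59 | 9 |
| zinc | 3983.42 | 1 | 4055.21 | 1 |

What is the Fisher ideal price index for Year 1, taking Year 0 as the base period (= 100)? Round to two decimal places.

131.54

Laspeyres component (base-period weights):
ΣP(Year 1)Q(Year 0) = 284.44×3 + 10558.14×10 + 506.59×8 + 4055.21×1 = 853.32 + 105581.4 + 4052.72 + 4055.21 = 114542.65
ΣP(Year 0)Q(Year 0) = 266.23×3 + 7799.63×10 + 514.05×8 + 3983.42×1 = 798.69 + 77996.3 + 4112.4 + 3983.42 = 86890.81
L = 114542.65 / 86890.81 × 100 = 131.8237
Paasche component (current-period weights):
ΣP(Year 1)Q(Year 1) = 284.44×3 + 10558.14×9 + 506.59×9 + 4055.21×1 = 853.32 + 95023.26 + 4559.31 + 4055.21 = 104491.1
ΣP(Year 0)Q(Year 1) = 266.23×3 + 7799.63×9 + 514.05×9 + 3983.42×1 = 798.69 + 70196.67 + 4626.45 + 3983.42 = 79605.23
P = 104491.1 / 79605.23 × 100 = 131.2616
Fisher = √(L × P) = √(131.8237 × 131.2616) = 131.5423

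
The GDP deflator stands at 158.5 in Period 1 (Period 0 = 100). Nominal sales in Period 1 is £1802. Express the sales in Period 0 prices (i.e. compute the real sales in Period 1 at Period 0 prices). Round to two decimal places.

1136.91

Real = Nominal ÷ (Index/100) = 1802 ÷ (158.5/100)
     = 1802 ÷ 1.585 = 1136.9085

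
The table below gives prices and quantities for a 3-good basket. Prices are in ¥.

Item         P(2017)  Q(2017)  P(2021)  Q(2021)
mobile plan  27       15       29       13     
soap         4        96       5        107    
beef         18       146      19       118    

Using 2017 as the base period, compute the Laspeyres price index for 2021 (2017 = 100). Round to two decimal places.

Laspeyres price index uses base-period quantities as weights.
ΣP(2021)·Q(2017) = 29×15 + 5×96 + 19×146 = 435 + 480 + 2774 = 3689
ΣP(2017)·Q(2017) = 27×15 + 4×96 + 18×146 = 405 + 384 + 2628 = 3417
Index = 3689 / 3417 × 100 = 107.9602

107.96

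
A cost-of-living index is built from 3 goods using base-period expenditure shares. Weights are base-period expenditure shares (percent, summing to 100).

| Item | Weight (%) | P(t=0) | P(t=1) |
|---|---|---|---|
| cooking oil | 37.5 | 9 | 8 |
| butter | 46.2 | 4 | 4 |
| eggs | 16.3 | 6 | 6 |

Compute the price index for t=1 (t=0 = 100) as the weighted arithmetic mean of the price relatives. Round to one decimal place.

95.8

cooking oil: 37.5 × (8/9) = 37.5 × 0.888889 = 33.3333
butter: 46.2 × (4/4) = 46.2 × 1.000000 = 46.2000
eggs: 16.3 × (6/6) = 16.3 × 1.000000 = 16.3000
Index = Σ wᵢ·(p₁ᵢ/p₀ᵢ) = 33.3333 + 46.2000 + 16.3000 = 95.8333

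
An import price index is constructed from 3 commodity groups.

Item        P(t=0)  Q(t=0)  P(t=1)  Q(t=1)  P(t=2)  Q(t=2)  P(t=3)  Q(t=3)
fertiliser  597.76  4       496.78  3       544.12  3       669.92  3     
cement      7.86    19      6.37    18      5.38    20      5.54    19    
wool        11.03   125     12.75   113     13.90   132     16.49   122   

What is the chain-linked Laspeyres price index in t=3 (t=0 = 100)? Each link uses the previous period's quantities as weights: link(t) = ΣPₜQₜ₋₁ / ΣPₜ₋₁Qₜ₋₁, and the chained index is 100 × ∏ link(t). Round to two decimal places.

123.02

Link t=0→t=1:
ΣP(t=1)Q(t=0) = 496.78×4 + 6.37×19 + 12.75×125 = 1987.12 + 121.03 + 1593.75 = 3701.9
ΣP(t=0)Q(t=0) = 597.76×4 + 7.86×19 + 11.03×125 = 2391.04 + 149.34 + 1378.75 = 3919.13
link = 3701.9/3919.13 = 0.944572
Link t=1→t=2:
ΣP(t=2)Q(t=1) = 544.12×3 + 5.38×18 + 13.90×113 = 1632.36 + 96.84 + 1570.7 = 3299.9
ΣP(t=1)Q(t=1) = 496.78×3 + 6.37×18 + 12.75×113 = 1490.34 + 114.66 + 1440.75 = 3045.75
link = 3299.9/3045.75 = 1.083444
Link t=2→t=3:
ΣP(t=3)Q(t=2) = 669.92×3 + 5.54×20 + 16.49×132 = 2009.76 + 110.8 + 2176.68 = 4297.24
ΣP(t=2)Q(t=2) = 544.12×3 + 5.38×20 + 13.90×132 = 1632.36 + 107.6 + 1834.8 = 3574.76
link = 4297.24/3574.76 = 1.202106
Chained index = 100 × 0.944572 × 1.083444 × 1.202106 = 123.0224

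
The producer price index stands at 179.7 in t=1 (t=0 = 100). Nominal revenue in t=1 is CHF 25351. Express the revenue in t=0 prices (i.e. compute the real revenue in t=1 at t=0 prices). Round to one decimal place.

Real = Nominal ÷ (Index/100) = 25351 ÷ (179.7/100)
     = 25351 ÷ 1.797 = 14107.4012

14107.4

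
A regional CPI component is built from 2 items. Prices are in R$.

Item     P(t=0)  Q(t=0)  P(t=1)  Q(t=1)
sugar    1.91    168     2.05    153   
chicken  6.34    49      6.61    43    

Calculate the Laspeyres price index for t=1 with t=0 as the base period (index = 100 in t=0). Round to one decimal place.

Laspeyres price index uses base-period quantities as weights.
ΣP(t=1)·Q(t=0) = 2.05×168 + 6.61×49 = 344.4 + 323.89 = 668.29
ΣP(t=0)·Q(t=0) = 1.91×168 + 6.34×49 = 320.88 + 310.66 = 631.54
Index = 668.29 / 631.54 × 100 = 105.8191

105.8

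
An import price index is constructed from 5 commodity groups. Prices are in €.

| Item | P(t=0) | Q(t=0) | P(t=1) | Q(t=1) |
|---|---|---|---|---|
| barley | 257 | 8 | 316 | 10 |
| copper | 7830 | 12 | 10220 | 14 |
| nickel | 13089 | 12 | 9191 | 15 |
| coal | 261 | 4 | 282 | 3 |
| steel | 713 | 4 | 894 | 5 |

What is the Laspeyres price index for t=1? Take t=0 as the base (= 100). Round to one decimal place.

Laspeyres price index uses base-period quantities as weights.
ΣP(t=1)·Q(t=0) = 316×8 + 10220×12 + 9191×12 + 282×4 + 894×4 = 2528 + 122640 + 110292 + 1128 + 3576 = 240164
ΣP(t=0)·Q(t=0) = 257×8 + 7830×12 + 13089×12 + 261×4 + 713×4 = 2056 + 93960 + 157068 + 1044 + 2852 = 256980
Index = 240164 / 256980 × 100 = 93.4563

93.5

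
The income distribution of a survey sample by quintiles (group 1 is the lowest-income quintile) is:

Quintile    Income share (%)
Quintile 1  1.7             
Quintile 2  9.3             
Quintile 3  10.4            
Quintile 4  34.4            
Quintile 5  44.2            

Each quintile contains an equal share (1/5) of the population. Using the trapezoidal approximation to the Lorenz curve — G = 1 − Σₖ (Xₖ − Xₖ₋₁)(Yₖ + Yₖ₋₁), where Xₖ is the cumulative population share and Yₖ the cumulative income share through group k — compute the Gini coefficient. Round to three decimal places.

Cumulative income shares Yₖ: 0.0170, 0.1100, 0.2140, 0.5580, 1.0000
Σ (Xₖ−Xₖ₋₁)(Yₖ+Yₖ₋₁) = (1/5)(0.0170+0.0000) + (1/5)(0.1100+0.0170) + (1/5)(0.2140+0.1100) + (1/5)(0.5580+0.2140) + (1/5)(1.0000+0.5580)
  = 0.0034 + 0.0254 + 0.0648 + 0.1544 + 0.3116 = 0.5596
G = 1 − 0.5596 = 0.4404

0.440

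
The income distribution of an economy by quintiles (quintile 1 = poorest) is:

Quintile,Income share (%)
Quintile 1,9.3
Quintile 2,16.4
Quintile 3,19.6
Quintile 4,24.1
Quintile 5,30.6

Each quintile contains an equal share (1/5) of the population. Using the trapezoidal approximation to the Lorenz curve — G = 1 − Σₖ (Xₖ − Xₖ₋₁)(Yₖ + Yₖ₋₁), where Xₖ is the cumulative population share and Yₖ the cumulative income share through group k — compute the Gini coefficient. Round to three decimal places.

Cumulative income shares Yₖ: 0.0930, 0.2570, 0.4530, 0.6940, 1.0000
Σ (Xₖ−Xₖ₋₁)(Yₖ+Yₖ₋₁) = (1/5)(0.0930+0.0000) + (1/5)(0.2570+0.0930) + (1/5)(0.4530+0.2570) + (1/5)(0.6940+0.4530) + (1/5)(1.0000+0.6940)
  = 0.0186 + 0.0700 + 0.1420 + 0.2294 + 0.3388 = 0.7988
G = 1 − 0.7988 = 0.2012

0.201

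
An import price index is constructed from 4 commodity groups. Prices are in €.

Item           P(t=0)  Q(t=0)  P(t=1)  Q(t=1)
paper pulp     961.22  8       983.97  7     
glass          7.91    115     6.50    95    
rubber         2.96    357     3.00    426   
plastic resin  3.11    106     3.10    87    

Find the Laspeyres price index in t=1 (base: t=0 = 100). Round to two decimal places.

Laspeyres price index uses base-period quantities as weights.
ΣP(t=1)·Q(t=0) = 983.97×8 + 6.50×115 + 3.00×357 + 3.10×106 = 7871.76 + 747.5 + 1071 + 328.6 = 10018.86
ΣP(t=0)·Q(t=0) = 961.22×8 + 7.91×115 + 2.96×357 + 3.11×106 = 7689.76 + 909.65 + 1056.72 + 329.66 = 9985.79
Index = 10018.86 / 9985.79 × 100 = 100.3312

100.33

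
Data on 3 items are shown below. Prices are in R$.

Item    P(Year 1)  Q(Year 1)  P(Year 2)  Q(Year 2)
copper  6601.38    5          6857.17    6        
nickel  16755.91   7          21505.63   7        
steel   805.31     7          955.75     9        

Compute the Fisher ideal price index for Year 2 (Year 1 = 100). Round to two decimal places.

122.42

Laspeyres component (base-period weights):
ΣP(Year 2)Q(Year 1) = 6857.17×5 + 21505.63×7 + 955.75×7 = 34285.85 + 150539.41 + 6690.25 = 191515.51
ΣP(Year 1)Q(Year 1) = 6601.38×5 + 16755.91×7 + 805.31×7 = 33006.9 + 117291.37 + 5637.17 = 155935.44
L = 191515.51 / 155935.44 × 100 = 122.8172
Paasche component (current-period weights):
ΣP(Year 2)Q(Year 2) = 6857.17×6 + 21505.63×7 + 955.75×9 = 41143.02 + 150539.41 + 8601.75 = 200284.18
ΣP(Year 1)Q(Year 2) = 6601.38×6 + 16755.91×7 + 805.31×9 = 39608.28 + 117291.37 + 7247.79 = 164147.44
P = 200284.18 / 164147.44 × 100 = 122.0148
Fisher = √(L × P) = √(122.8172 × 122.0148) = 122.4153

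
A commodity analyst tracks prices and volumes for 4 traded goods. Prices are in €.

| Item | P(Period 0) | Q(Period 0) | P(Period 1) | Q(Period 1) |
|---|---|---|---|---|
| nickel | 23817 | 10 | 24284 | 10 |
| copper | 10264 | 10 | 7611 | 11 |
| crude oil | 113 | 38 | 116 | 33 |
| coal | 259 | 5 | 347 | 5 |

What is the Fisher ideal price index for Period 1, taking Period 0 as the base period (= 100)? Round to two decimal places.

93.56

Laspeyres component (base-period weights):
ΣP(Period 1)Q(Period 0) = 24284×10 + 7611×10 + 116×38 + 347×5 = 242840 + 76110 + 4408 + 1735 = 325093
ΣP(Period 0)Q(Period 0) = 23817×10 + 10264×10 + 113×38 + 259×5 = 238170 + 102640 + 4294 + 1295 = 346399
L = 325093 / 346399 × 100 = 93.8493
Paasche component (current-period weights):
ΣP(Period 1)Q(Period 1) = 24284×10 + 7611×11 + 116×33 + 347×5 = 242840 + 83721 + 3828 + 1735 = 332124
ΣP(Period 0)Q(Period 1) = 23817×10 + 10264×11 + 113×33 + 259×5 = 238170 + 112904 + 3729 + 1295 = 356098
P = 332124 / 356098 × 100 = 93.2676
Fisher = √(L × P) = √(93.8493 × 93.2676) = 93.5580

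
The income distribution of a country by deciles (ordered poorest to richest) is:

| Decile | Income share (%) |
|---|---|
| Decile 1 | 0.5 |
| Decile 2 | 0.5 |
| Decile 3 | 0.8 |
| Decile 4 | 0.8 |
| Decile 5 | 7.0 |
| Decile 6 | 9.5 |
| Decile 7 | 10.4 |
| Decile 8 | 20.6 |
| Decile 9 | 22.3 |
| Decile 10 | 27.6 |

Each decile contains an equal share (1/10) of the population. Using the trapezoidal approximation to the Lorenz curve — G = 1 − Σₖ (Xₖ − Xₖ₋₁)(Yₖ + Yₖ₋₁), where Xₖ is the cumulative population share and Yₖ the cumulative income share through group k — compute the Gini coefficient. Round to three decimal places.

Cumulative income shares Yₖ: 0.0050, 0.0100, 0.0180, 0.0260, 0.0960, 0.1910, 0.2950, 0.5010, 0.7240, 1.0000
Σ (Xₖ−Xₖ₋₁)(Yₖ+Yₖ₋₁) = (1/10)(0.0050+0.0000) + (1/10)(0.0100+0.0050) + (1/10)(0.0180+0.0100) + (1/10)(0.0260+0.0180) + (1/10)(0.0960+0.0260) + (1/10)(0.1910+0.0960) + (1/10)(0.2950+0.1910) + (1/10)(0.5010+0.2950) + (1/10)(0.7240+0.5010) + (1/10)(1.0000+0.7240)
  = 0.0005 + 0.0015 + 0.0028 + 0.0044 + 0.0122 + 0.0287 + 0.0486 + 0.0796 + 0.1225 + 0.1724 = 0.4732
G = 1 − 0.4732 = 0.5268

0.527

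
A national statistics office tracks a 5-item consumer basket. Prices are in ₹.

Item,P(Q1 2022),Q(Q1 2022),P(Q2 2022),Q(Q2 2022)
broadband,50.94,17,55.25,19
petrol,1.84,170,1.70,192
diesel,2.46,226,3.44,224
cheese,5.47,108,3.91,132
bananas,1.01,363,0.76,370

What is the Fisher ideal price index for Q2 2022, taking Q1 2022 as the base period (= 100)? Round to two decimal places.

Laspeyres component (base-period weights):
ΣP(Q2 2022)Q(Q1 2022) = 55.25×17 + 1.70×170 + 3.44×226 + 3.91×108 + 0.76×363 = 939.25 + 289 + 777.44 + 422.28 + 275.88 = 2703.85
ΣP(Q1 2022)Q(Q1 2022) = 50.94×17 + 1.84×170 + 2.46×226 + 5.47×108 + 1.01×363 = 865.98 + 312.8 + 555.96 + 590.76 + 366.63 = 2692.13
L = 2703.85 / 2692.13 × 100 = 100.4353
Paasche component (current-period weights):
ΣP(Q2 2022)Q(Q2 2022) = 55.25×19 + 1.70×192 + 3.44×224 + 3.91×132 + 0.76×370 = 1049.75 + 326.4 + 770.56 + 516.12 + 281.2 = 2944.03
ΣP(Q1 2022)Q(Q2 2022) = 50.94×19 + 1.84×192 + 2.46×224 + 5.47×132 + 1.01×370 = 967.86 + 353.28 + 551.04 + 722.04 + 373.7 = 2967.92
P = 2944.03 / 2967.92 × 100 = 99.1951
Fisher = √(L × P) = √(100.4353 × 99.1951) = 99.8133

99.81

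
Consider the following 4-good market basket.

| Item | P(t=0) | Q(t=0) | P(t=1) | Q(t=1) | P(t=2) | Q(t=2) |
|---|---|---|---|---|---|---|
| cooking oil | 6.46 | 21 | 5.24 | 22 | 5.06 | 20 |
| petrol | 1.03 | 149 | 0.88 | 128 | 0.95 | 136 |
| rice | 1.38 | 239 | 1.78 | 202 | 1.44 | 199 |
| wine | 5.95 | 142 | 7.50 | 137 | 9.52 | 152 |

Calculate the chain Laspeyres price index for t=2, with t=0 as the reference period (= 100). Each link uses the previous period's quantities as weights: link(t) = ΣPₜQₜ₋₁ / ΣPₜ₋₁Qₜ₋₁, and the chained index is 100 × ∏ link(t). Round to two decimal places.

133.90

Link t=0→t=1:
ΣP(t=1)Q(t=0) = 5.24×21 + 0.88×149 + 1.78×239 + 7.50×142 = 110.04 + 131.12 + 425.42 + 1065 = 1731.58
ΣP(t=0)Q(t=0) = 6.46×21 + 1.03×149 + 1.38×239 + 5.95×142 = 135.66 + 153.47 + 329.82 + 844.9 = 1463.85
link = 1731.58/1463.85 = 1.182894
Link t=1→t=2:
ΣP(t=2)Q(t=1) = 5.06×22 + 0.95×128 + 1.44×202 + 9.52×137 = 111.32 + 121.6 + 290.88 + 1304.24 = 1828.04
ΣP(t=1)Q(t=1) = 5.24×22 + 0.88×128 + 1.78×202 + 7.50×137 = 115.28 + 112.64 + 359.56 + 1027.5 = 1614.98
link = 1828.04/1614.98 = 1.131927
Chained index = 100 × 1.182894 × 1.131927 = 133.8951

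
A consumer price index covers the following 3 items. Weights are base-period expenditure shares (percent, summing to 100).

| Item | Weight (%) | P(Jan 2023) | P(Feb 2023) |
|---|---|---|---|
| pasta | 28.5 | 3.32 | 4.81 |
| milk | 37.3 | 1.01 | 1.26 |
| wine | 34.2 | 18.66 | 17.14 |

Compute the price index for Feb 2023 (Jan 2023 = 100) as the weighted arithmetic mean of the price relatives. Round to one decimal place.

119.2

pasta: 28.5 × (4.81/3.32) = 28.5 × 1.448795 = 41.2907
milk: 37.3 × (1.26/1.01) = 37.3 × 1.247525 = 46.5327
wine: 34.2 × (17.14/18.66) = 34.2 × 0.918542 = 31.4141
Index = Σ wᵢ·(p₁ᵢ/p₀ᵢ) = 41.2907 + 46.5327 + 31.4141 = 119.2375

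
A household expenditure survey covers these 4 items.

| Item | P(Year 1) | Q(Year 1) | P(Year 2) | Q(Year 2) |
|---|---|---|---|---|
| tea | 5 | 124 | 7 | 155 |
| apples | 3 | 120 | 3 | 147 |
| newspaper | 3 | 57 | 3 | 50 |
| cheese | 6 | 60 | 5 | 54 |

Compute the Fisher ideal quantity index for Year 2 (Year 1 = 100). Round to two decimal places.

113.18

Laspeyres component (base-period weights):
ΣP(Year 1)Q(Year 2) = 5×155 + 3×147 + 3×50 + 6×54 = 775 + 441 + 150 + 324 = 1690
ΣP(Year 1)Q(Year 1) = 5×124 + 3×120 + 3×57 + 6×60 = 620 + 360 + 171 + 360 = 1511
L = 1690 / 1511 × 100 = 111.8465
Paasche component (current-period weights):
ΣP(Year 2)Q(Year 2) = 7×155 + 3×147 + 3×50 + 5×54 = 1085 + 441 + 150 + 270 = 1946
ΣP(Year 2)Q(Year 1) = 7×124 + 3×120 + 3×57 + 5×60 = 868 + 360 + 171 + 300 = 1699
P = 1946 / 1699 × 100 = 114.5380
Fisher = √(L × P) = √(111.8465 × 114.5380) = 113.1842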